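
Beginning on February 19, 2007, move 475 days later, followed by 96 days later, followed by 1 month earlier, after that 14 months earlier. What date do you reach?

June 12, 2007

Adding 475 days from February 19, 2007:
February has 28 days, so 28 − 19 = 9 days remain after February 19, 2007; 475 − 9 = 466 left.
March 2007 has 31 days: 466 − 31 = 435 left.
April 2007 has 30 days: 435 − 30 = 405 left.
May 2007 has 31 days: 405 − 31 = 374 left.
June 2007 has 30 days: 374 − 30 = 344 left.
July 2007 has 31 days: 344 − 31 = 313 left.
August 2007 has 31 days: 313 − 31 = 282 left.
September 2007 has 30 days: 282 − 30 = 252 left.
October 2007 has 31 days: 252 − 31 = 221 left.
November 2007 has 30 days: 221 − 30 = 191 left.
December 2007 has 31 days: 191 − 31 = 160 left.
January 2008 has 31 days: 160 − 31 = 129 left.
February 2008 has 29 days (2008 is a leap year): 129 − 29 = 100 left.
March 2008 has 31 days: 100 − 31 = 69 left.
April 2008 has 30 days: 69 − 30 = 39 left.
May 2008 has 31 days: 39 − 31 = 8 left.
8 days into June 2008 → June 8, 2008.
Advancing 96 days from June 8, 2008:
June has 30 days, so 30 − 8 = 22 days remain after June 8, 2008; 96 − 22 = 74 left.
July 2008 has 31 days: 74 − 31 = 43 left.
August 2008 has 31 days: 43 − 31 = 12 left.
12 days into September 2008 → September 12, 2008.
Counting back 1 month from September 12, 2008:
month 9 − 1 = 8 → August 2008.
Day 12 is valid in August, giving August 12, 2008.
Going back 14 months from August 12, 2008:
month 8 − 14 = -6, which is month 6 of year 2007 → June 2007.
Day 12 is valid in June, giving June 12, 2007.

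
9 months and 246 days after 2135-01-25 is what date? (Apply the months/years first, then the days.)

Adding 9 months and 246 days from January 25, 2135: first the month/year part, then the days.
month 1 + 9 = 10 → October 2135.
Day 25 is valid in October, giving October 25, 2135.
Now add 246 days from October 25, 2135.
October has 31 days, so 31 − 25 = 6 days remain after October 25, 2135; 246 − 6 = 240 left.
November 2135 has 30 days: 240 − 30 = 210 left.
December 2135 has 31 days: 210 − 31 = 179 left.
January 2136 has 31 days: 179 − 31 = 148 left.
February 2136 has 29 days (2136 is a leap year): 148 − 29 = 119 left.
March 2136 has 31 days: 119 − 31 = 88 left.
April 2136 has 30 days: 88 − 30 = 58 left.
May 2136 has 31 days: 58 − 31 = 27 left.
27 days into June 2136 → June 27, 2136.

June 27, 2136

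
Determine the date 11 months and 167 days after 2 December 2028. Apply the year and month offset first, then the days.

April 18, 2030

Advancing 11 months and 167 days from December 2, 2028: first the month/year part, then the days.
month 12 + 11 = 23, which is month 11 of year 2029 → November 2029.
Day 2 is valid in November, giving November 2, 2029.
Now add 167 days from November 2, 2029.
November has 30 days, so 30 − 2 = 28 days remain after November 2, 2029; 167 − 28 = 139 left.
December 2029 has 31 days: 139 − 31 = 108 left.
January 2030 has 31 days: 108 − 31 = 77 left.
February 2030 has 28 days (2030 is not a leap year): 77 − 28 = 49 left.
March 2030 has 31 days: 49 − 31 = 18 left.
18 days into April 2030 → April 18, 2030.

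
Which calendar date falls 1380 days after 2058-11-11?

Advancing 1380 days from November 11, 2058.
November has 30 days, so 30 − 11 = 19 days remain after November 11, 2058; 1380 − 19 = 1361 left.
December 2058 has 31 days: 1361 − 31 = 1330 left.
January 2059 has 31 days: 1330 − 31 = 1299 left.
February 2059 has 28 days (2059 is not a leap year): 1299 − 28 = 1271 left.
March 2059 has 31 days: 1271 − 31 = 1240 left.
April 2059 has 30 days: 1240 − 30 = 1210 left.
May 2059 has 31 days: 1210 − 31 = 1179 left.
June 2059 has 30 days: 1179 − 30 = 1149 left.
July 2059 has 31 days: 1149 − 31 = 1118 left.
August 2059 has 31 days: 1118 − 31 = 1087 left.
September 2059 has 30 days: 1087 − 30 = 1057 left.
October 2059 has 31 days: 1057 − 31 = 1026 left.
November 2059 has 30 days: 1026 − 30 = 996 left.
December 2059 has 31 days: 996 − 31 = 965 left.
January 2060 has 31 days: 965 − 31 = 934 left.
February 2060 has 29 days (2060 is a leap year): 934 − 29 = 905 left.
March 2060 has 31 days: 905 − 31 = 874 left.
April 2060 has 30 days: 874 − 30 = 844 left.
May 2060 has 31 days: 844 − 31 = 813 left.
June 2060 has 30 days: 813 − 30 = 783 left.
July 2060 has 31 days: 783 − 31 = 752 left.
August 2060 has 31 days: 752 − 31 = 721 left.
September 2060 has 30 days: 721 − 30 = 691 left.
October 2060 has 31 days: 691 − 31 = 660 left.
November 2060 has 30 days: 660 − 30 = 630 left.
December 2060 has 31 days: 630 − 31 = 599 left.
January 2061 has 31 days: 599 − 31 = 568 left.
February 2061 has 28 days (2061 is not a leap year): 568 − 28 = 540 left.
March 2061 has 31 days: 540 − 31 = 509 left.
April 2061 has 30 days: 509 − 30 = 479 left.
May 2061 has 31 days: 479 − 31 = 448 left.
June 2061 has 30 days: 448 − 30 = 418 left.
July 2061 has 31 days: 418 − 31 = 387 left.
August 2061 has 31 days: 387 − 31 = 356 left.
September 2061 has 30 days: 356 − 30 = 326 left.
October 2061 has 31 days: 326 − 31 = 295 left.
November 2061 has 30 days: 295 − 30 = 265 left.
December 2061 has 31 days: 265 − 31 = 234 left.
January 2062 has 31 days: 234 − 31 = 203 left.
February 2062 has 28 days (2062 is not a leap year): 203 − 28 = 175 left.
March 2062 has 31 days: 175 − 31 = 144 left.
April 2062 has 30 days: 144 − 30 = 114 left.
May 2062 has 31 days: 114 − 31 = 83 left.
June 2062 has 30 days: 83 − 30 = 53 left.
July 2062 has 31 days: 53 − 31 = 22 left.
22 days into August 2062 → August 22, 2062.

August 22, 2062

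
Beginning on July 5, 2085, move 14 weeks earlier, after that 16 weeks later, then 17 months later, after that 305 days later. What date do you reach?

Subtracting 14 weeks (= 98 days) from July 5, 2085:
Going back 5 days from July 5, 2085 reaches the end of the previous month; 98 − 5 = 93 left.
June 2085 has 30 days: 93 − 30 = 63 left.
May 2085 has 31 days: 63 − 31 = 32 left.
April 2085 has 30 days: 32 − 30 = 2 left.
March 2085 has 31 days; 31 − 2 = 29 → March 29, 2085.
Advancing 16 weeks (= 112 days) from March 29, 2085:
March has 31 days, so 31 − 29 = 2 days remain after March 29, 2085; 112 − 2 = 110 left.
April 2085 has 30 days: 110 − 30 = 80 left.
May 2085 has 31 days: 80 − 31 = 49 left.
June 2085 has 30 days: 49 − 30 = 19 left.
19 days into July 2085 → July 19, 2085.
Counting forward 17 months from July 19, 2085:
month 7 + 17 = 24, which is month 12 of year 2086 → December 2086.
Day 19 is valid in December, giving December 19, 2086.
Counting forward 305 days from December 19, 2086:
December has 31 days, so 31 − 19 = 12 days remain after December 19, 2086; 305 − 12 = 293 left.
January 2087 has 31 days: 293 − 31 = 262 left.
February 2087 has 28 days (2087 is not a leap year): 262 − 28 = 234 left.
March 2087 has 31 days: 234 − 31 = 203 left.
April 2087 has 30 days: 203 − 30 = 173 left.
May 2087 has 31 days: 173 − 31 = 142 left.
June 2087 has 30 days: 142 − 30 = 112 left.
July 2087 has 31 days: 112 − 31 = 81 left.
August 2087 has 31 days: 81 − 31 = 50 left.
September 2087 has 30 days: 50 − 30 = 20 left.
20 days into October 2087 → October 20, 2087.

October 20, 2087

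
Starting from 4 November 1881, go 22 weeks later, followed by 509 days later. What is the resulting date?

Counting forward 22 weeks (= 154 days) from November 4, 1881:
November has 30 days, so 30 − 4 = 26 days remain after November 4, 1881; 154 − 26 = 128 left.
December 1881 has 31 days: 128 − 31 = 97 left.
January 1882 has 31 days: 97 − 31 = 66 left.
February 1882 has 28 days (1882 is not a leap year): 66 − 28 = 38 left.
March 1882 has 31 days: 38 − 31 = 7 left.
7 days into April 1882 → April 7, 1882.
Counting forward 509 days from April 7, 1882:
April has 30 days, so 30 − 7 = 23 days remain after April 7, 1882; 509 − 23 = 486 left.
May 1882 has 31 days: 486 − 31 = 455 left.
June 1882 has 30 days: 455 − 30 = 425 left.
July 1882 has 31 days: 425 − 31 = 394 left.
August 1882 has 31 days: 394 − 31 = 363 left.
September 1882 has 30 days: 363 − 30 = 333 left.
October 1882 has 31 days: 333 − 31 = 302 left.
November 1882 has 30 days: 302 − 30 = 272 left.
December 1882 has 31 days: 272 − 31 = 241 left.
January 1883 has 31 days: 241 − 31 = 210 left.
February 1883 has 28 days (1883 is not a leap year): 210 − 28 = 182 left.
March 1883 has 31 days: 182 − 31 = 151 left.
April 1883 has 30 days: 151 − 30 = 121 left.
May 1883 has 31 days: 121 − 31 = 90 left.
June 1883 has 30 days: 90 − 30 = 60 left.
July 1883 has 31 days: 60 − 31 = 29 left.
29 days into August 1883 → August 29, 1883.

August 29, 1883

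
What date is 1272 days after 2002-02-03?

July 29, 2005

Advancing 1272 days from February 3, 2002.
February has 28 days, so 28 − 3 = 25 days remain after February 3, 2002; 1272 − 25 = 1247 left.
March 2002 has 31 days: 1247 − 31 = 1216 left.
April 2002 has 30 days: 1216 − 30 = 1186 left.
May 2002 has 31 days: 1186 − 31 = 1155 left.
June 2002 has 30 days: 1155 − 30 = 1125 left.
July 2002 has 31 days: 1125 − 31 = 1094 left.
August 2002 has 31 days: 1094 − 31 = 1063 left.
September 2002 has 30 days: 1063 − 30 = 1033 left.
October 2002 has 31 days: 1033 − 31 = 1002 left.
November 2002 has 30 days: 1002 − 30 = 972 left.
December 2002 has 31 days: 972 − 31 = 941 left.
January 2003 has 31 days: 941 − 31 = 910 left.
February 2003 has 28 days (2003 is not a leap year): 910 − 28 = 882 left.
March 2003 has 31 days: 882 − 31 = 851 left.
April 2003 has 30 days: 851 − 30 = 821 left.
May 2003 has 31 days: 821 − 31 = 790 left.
June 2003 has 30 days: 790 − 30 = 760 left.
July 2003 has 31 days: 760 − 31 = 729 left.
August 2003 has 31 days: 729 − 31 = 698 left.
September 2003 has 30 days: 698 − 30 = 668 left.
October 2003 has 31 days: 668 − 31 = 637 left.
November 2003 has 30 days: 637 − 30 = 607 left.
December 2003 has 31 days: 607 − 31 = 576 left.
January 2004 has 31 days: 576 − 31 = 545 left.
February 2004 has 29 days (2004 is a leap year): 545 − 29 = 516 left.
March 2004 has 31 days: 516 − 31 = 485 left.
April 2004 has 30 days: 485 − 30 = 455 left.
May 2004 has 31 days: 455 − 31 = 424 left.
June 2004 has 30 days: 424 − 30 = 394 left.
July 2004 has 31 days: 394 − 31 = 363 left.
August 2004 has 31 days: 363 − 31 = 332 left.
September 2004 has 30 days: 332 − 30 = 302 left.
October 2004 has 31 days: 302 − 31 = 271 left.
November 2004 has 30 days: 271 − 30 = 241 left.
December 2004 has 31 days: 241 − 31 = 210 left.
January 2005 has 31 days: 210 − 31 = 179 left.
February 2005 has 28 days (2005 is not a leap year): 179 − 28 = 151 left.
March 2005 has 31 days: 151 − 31 = 120 left.
April 2005 has 30 days: 120 − 30 = 90 left.
May 2005 has 31 days: 90 − 31 = 59 left.
June 2005 has 30 days: 59 − 30 = 29 left.
29 days into July 2005 → July 29, 2005.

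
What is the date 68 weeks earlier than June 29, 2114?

Going back 68 weeks = 476 days from June 29, 2114.
Going back 29 days from June 29, 2114 reaches the end of the previous month; 476 − 29 = 447 left.
May 2114 has 31 days: 447 − 31 = 416 left.
April 2114 has 30 days: 416 − 30 = 386 left.
March 2114 has 31 days: 386 − 31 = 355 left.
February 2114 has 28 days (2114 is not a leap year): 355 − 28 = 327 left.
January 2114 has 31 days: 327 − 31 = 296 left.
December 2113 has 31 days: 296 − 31 = 265 left.
November 2113 has 30 days: 265 − 30 = 235 left.
October 2113 has 31 days: 235 − 31 = 204 left.
September 2113 has 30 days: 204 − 30 = 174 left.
August 2113 has 31 days: 174 − 31 = 143 left.
July 2113 has 31 days: 143 − 31 = 112 left.
June 2113 has 30 days: 112 − 30 = 82 left.
May 2113 has 31 days: 82 − 31 = 51 left.
April 2113 has 30 days: 51 − 30 = 21 left.
March 2113 has 31 days; 31 − 21 = 10 → March 10, 2113.

March 10, 2113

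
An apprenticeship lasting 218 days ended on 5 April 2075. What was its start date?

Counting back 218 days from April 5, 2075.
Going back 5 days from April 5, 2075 reaches the end of the previous month; 218 − 5 = 213 left.
March 2075 has 31 days: 213 − 31 = 182 left.
February 2075 has 28 days (2075 is not a leap year): 182 − 28 = 154 left.
January 2075 has 31 days: 154 − 31 = 123 left.
December 2074 has 31 days: 123 − 31 = 92 left.
November 2074 has 30 days: 92 − 30 = 62 left.
October 2074 has 31 days: 62 − 31 = 31 left.
September 2074 has 30 days: 31 − 30 = 1 left.
August 2074 has 31 days; 31 − 1 = 30 → August 30, 2074.

August 30, 2074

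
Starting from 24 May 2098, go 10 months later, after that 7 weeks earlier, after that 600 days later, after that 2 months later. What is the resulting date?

Counting forward 10 months from May 24, 2098:
month 5 + 10 = 15, which is month 3 of year 2099 → March 2099.
Day 24 is valid in March, giving March 24, 2099.
Going back 7 weeks (= 49 days) from March 24, 2099:
Going back 24 days from March 24, 2099 reaches the end of the previous month; 49 − 24 = 25 left.
February 2099 has 28 days; 28 − 25 = 3 → February 3, 2099.
Adding 600 days from February 3, 2099:
February has 28 days, so 28 − 3 = 25 days remain after February 3, 2099; 600 − 25 = 575 left.
March 2099 has 31 days: 575 − 31 = 544 left.
April 2099 has 30 days: 544 − 30 = 514 left.
May 2099 has 31 days: 514 − 31 = 483 left.
June 2099 has 30 days: 483 − 30 = 453 left.
July 2099 has 31 days: 453 − 31 = 422 left.
August 2099 has 31 days: 422 − 31 = 391 left.
September 2099 has 30 days: 391 − 30 = 361 left.
October 2099 has 31 days: 361 − 31 = 330 left.
November 2099 has 30 days: 330 − 30 = 300 left.
December 2099 has 31 days: 300 − 31 = 269 left.
January 2100 has 31 days: 269 − 31 = 238 left.
February 2100 has 28 days (2100 is not a leap year (divisible by 100 but not 400)): 238 − 28 = 210 left.
March 2100 has 31 days: 210 − 31 = 179 left.
April 2100 has 30 days: 179 − 30 = 149 left.
May 2100 has 31 days: 149 − 31 = 118 left.
June 2100 has 30 days: 118 − 30 = 88 left.
July 2100 has 31 days: 88 − 31 = 57 left.
August 2100 has 31 days: 57 − 31 = 26 left.
26 days into September 2100 → September 26, 2100.
Advancing 2 months from September 26, 2100:
month 9 + 2 = 11 → November 2100.
Day 26 is valid in November, giving November 26, 2100.

November 26, 2100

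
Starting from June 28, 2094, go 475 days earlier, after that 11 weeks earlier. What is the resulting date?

December 23, 2092

Counting back 475 days from June 28, 2094:
Going back 28 days from June 28, 2094 reaches the end of the previous month; 475 − 28 = 447 left.
May 2094 has 31 days: 447 − 31 = 416 left.
April 2094 has 30 days: 416 − 30 = 386 left.
March 2094 has 31 days: 386 − 31 = 355 left.
February 2094 has 28 days (2094 is not a leap year): 355 − 28 = 327 left.
January 2094 has 31 days: 327 − 31 = 296 left.
December 2093 has 31 days: 296 − 31 = 265 left.
November 2093 has 30 days: 265 − 30 = 235 left.
October 2093 has 31 days: 235 − 31 = 204 left.
September 2093 has 30 days: 204 − 30 = 174 left.
August 2093 has 31 days: 174 − 31 = 143 left.
July 2093 has 31 days: 143 − 31 = 112 left.
June 2093 has 30 days: 112 − 30 = 82 left.
May 2093 has 31 days: 82 − 31 = 51 left.
April 2093 has 30 days: 51 − 30 = 21 left.
March 2093 has 31 days; 31 − 21 = 10 → March 10, 2093.
Subtracting 11 weeks (= 77 days) from March 10, 2093:
Going back 10 days from March 10, 2093 reaches the end of the previous month; 77 − 10 = 67 left.
February 2093 has 28 days (2093 is not a leap year): 67 − 28 = 39 left.
January 2093 has 31 days: 39 − 31 = 8 left.
December 2092 has 31 days; 31 − 8 = 23 → December 23, 2092.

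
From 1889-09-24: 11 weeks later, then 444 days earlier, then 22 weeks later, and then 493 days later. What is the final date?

Advancing 11 weeks (= 77 days) from September 24, 1889:
September has 30 days, so 30 − 24 = 6 days remain after September 24, 1889; 77 − 6 = 71 left.
October 1889 has 31 days: 71 − 31 = 40 left.
November 1889 has 30 days: 40 − 30 = 10 left.
10 days into December 1889 → December 10, 1889.
Counting back 444 days from December 10, 1889:
Going back 10 days from December 10, 1889 reaches the end of the previous month; 444 − 10 = 434 left.
November 1889 has 30 days: 434 − 30 = 404 left.
October 1889 has 31 days: 404 − 31 = 373 left.
September 1889 has 30 days: 373 − 30 = 343 left.
August 1889 has 31 days: 343 − 31 = 312 left.
July 1889 has 31 days: 312 − 31 = 281 left.
June 1889 has 30 days: 281 − 30 = 251 left.
May 1889 has 31 days: 251 − 31 = 220 left.
April 1889 has 30 days: 220 − 30 = 190 left.
March 1889 has 31 days: 190 − 31 = 159 left.
February 1889 has 28 days (1889 is not a leap year): 159 − 28 = 131 left.
January 1889 has 31 days: 131 − 31 = 100 left.
December 1888 has 31 days: 100 − 31 = 69 left.
November 1888 has 30 days: 69 − 30 = 39 left.
October 1888 has 31 days: 39 − 31 = 8 left.
September 1888 has 30 days; 30 − 8 = 22 → September 22, 1888.
Advancing 22 weeks (= 154 days) from September 22, 1888:
September has 30 days, so 30 − 22 = 8 days remain after September 22, 1888; 154 − 8 = 146 left.
October 1888 has 31 days: 146 − 31 = 115 left.
November 1888 has 30 days: 115 − 30 = 85 left.
December 1888 has 31 days: 85 − 31 = 54 left.
January 1889 has 31 days: 54 − 31 = 23 left.
23 days into February 1889 → February 23, 1889.
Counting forward 493 days from February 23, 1889:
February has 28 days, so 28 − 23 = 5 days remain after February 23, 1889; 493 − 5 = 488 left.
March 1889 has 31 days: 488 − 31 = 457 left.
April 1889 has 30 days: 457 − 30 = 427 left.
May 1889 has 31 days: 427 − 31 = 396 left.
June 1889 has 30 days: 396 − 30 = 366 left.
July 1889 has 31 days: 366 − 31 = 335 left.
August 1889 has 31 days: 335 − 31 = 304 left.
September 1889 has 30 days: 304 − 30 = 274 left.
October 1889 has 31 days: 274 − 31 = 243 left.
November 1889 has 30 days: 243 − 30 = 213 left.
December 1889 has 31 days: 213 − 31 = 182 left.
January 1890 has 31 days: 182 − 31 = 151 left.
February 1890 has 28 days (1890 is not a leap year): 151 − 28 = 123 left.
March 1890 has 31 days: 123 − 31 = 92 left.
April 1890 has 30 days: 92 − 30 = 62 left.
May 1890 has 31 days: 62 − 31 = 31 left.
June 1890 has 30 days: 31 − 30 = 1 left.
1 day into July 1890 → July 1, 1890.

July 1, 1890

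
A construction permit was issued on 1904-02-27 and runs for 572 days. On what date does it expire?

Adding 572 days from February 27, 1904.
February has 29 days, so 29 − 27 = 2 days remain after February 27, 1904; 572 − 2 = 570 left.
March 1904 has 31 days: 570 − 31 = 539 left.
April 1904 has 30 days: 539 − 30 = 509 left.
May 1904 has 31 days: 509 − 31 = 478 left.
June 1904 has 30 days: 478 − 30 = 448 left.
July 1904 has 31 days: 448 − 31 = 417 left.
August 1904 has 31 days: 417 − 31 = 386 left.
September 1904 has 30 days: 386 − 30 = 356 left.
October 1904 has 31 days: 356 − 31 = 325 left.
November 1904 has 30 days: 325 − 30 = 295 left.
December 1904 has 31 days: 295 − 31 = 264 left.
January 1905 has 31 days: 264 − 31 = 233 left.
February 1905 has 28 days (1905 is not a leap year): 233 − 28 = 205 left.
March 1905 has 31 days: 205 − 31 = 174 left.
April 1905 has 30 days: 174 − 30 = 144 left.
May 1905 has 31 days: 144 − 31 = 113 left.
June 1905 has 30 days: 113 − 30 = 83 left.
July 1905 has 31 days: 83 − 31 = 52 left.
August 1905 has 31 days: 52 − 31 = 21 left.
21 days into September 1905 → September 21, 1905.

September 21, 1905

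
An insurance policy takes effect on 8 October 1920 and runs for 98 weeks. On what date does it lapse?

Advancing 98 weeks = 686 days from October 8, 1920.
October has 31 days, so 31 − 8 = 23 days remain after October 8, 1920; 686 − 23 = 663 left.
November 1920 has 30 days: 663 − 30 = 633 left.
December 1920 has 31 days: 633 − 31 = 602 left.
January 1921 has 31 days: 602 − 31 = 571 left.
February 1921 has 28 days (1921 is not a leap year): 571 − 28 = 543 left.
March 1921 has 31 days: 543 − 31 = 512 left.
April 1921 has 30 days: 512 − 30 = 482 left.
May 1921 has 31 days: 482 − 31 = 451 left.
June 1921 has 30 days: 451 − 30 = 421 left.
July 1921 has 31 days: 421 − 31 = 390 left.
August 1921 has 31 days: 390 − 31 = 359 left.
September 1921 has 30 days: 359 − 30 = 329 left.
October 1921 has 31 days: 329 − 31 = 298 left.
November 1921 has 30 days: 298 − 30 = 268 left.
December 1921 has 31 days: 268 − 31 = 237 left.
January 1922 has 31 days: 237 − 31 = 206 left.
February 1922 has 28 days (1922 is not a leap year): 206 − 28 = 178 left.
March 1922 has 31 days: 178 − 31 = 147 left.
April 1922 has 30 days: 147 − 30 = 117 left.
May 1922 has 31 days: 117 − 31 = 86 left.
June 1922 has 30 days: 86 − 30 = 56 left.
July 1922 has 31 days: 56 − 31 = 25 left.
25 days into August 1922 → August 25, 1922.

August 25, 1922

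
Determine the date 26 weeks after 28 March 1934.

September 26, 1934

Adding 26 weeks = 182 days from March 28, 1934.
March has 31 days, so 31 − 28 = 3 days remain after March 28, 1934; 182 − 3 = 179 left.
April 1934 has 30 days: 179 − 30 = 149 left.
May 1934 has 31 days: 149 − 31 = 118 left.
June 1934 has 30 days: 118 − 30 = 88 left.
July 1934 has 31 days: 88 − 31 = 57 left.
August 1934 has 31 days: 57 − 31 = 26 left.
26 days into September 1934 → September 26, 1934.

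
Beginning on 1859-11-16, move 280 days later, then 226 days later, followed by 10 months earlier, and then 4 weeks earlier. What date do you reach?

May 8, 1860

Counting forward 280 days from November 16, 1859:
November has 30 days, so 30 − 16 = 14 days remain after November 16, 1859; 280 − 14 = 266 left.
December 1859 has 31 days: 266 − 31 = 235 left.
January 1860 has 31 days: 235 − 31 = 204 left.
February 1860 has 29 days (1860 is a leap year): 204 − 29 = 175 left.
March 1860 has 31 days: 175 − 31 = 144 left.
April 1860 has 30 days: 144 − 30 = 114 left.
May 1860 has 31 days: 114 − 31 = 83 left.
June 1860 has 30 days: 83 − 30 = 53 left.
July 1860 has 31 days: 53 − 31 = 22 left.
22 days into August 1860 → August 22, 1860.
Adding 226 days from August 22, 1860:
August has 31 days, so 31 − 22 = 9 days remain after August 22, 1860; 226 − 9 = 217 left.
September 1860 has 30 days: 217 − 30 = 187 left.
October 1860 has 31 days: 187 − 31 = 156 left.
November 1860 has 30 days: 156 − 30 = 126 left.
December 1860 has 31 days: 126 − 31 = 95 left.
January 1861 has 31 days: 95 − 31 = 64 left.
February 1861 has 28 days (1861 is not a leap year): 64 − 28 = 36 left.
March 1861 has 31 days: 36 − 31 = 5 left.
5 days into April 1861 → April 5, 1861.
Subtracting 10 months from April 5, 1861:
month 4 − 10 = -6, which is month 6 of year 1860 → June 1860.
Day 5 is valid in June, giving June 5, 1860.
Counting back 4 weeks (= 28 days) from June 5, 1860:
Going back 5 days from June 5, 1860 reaches the end of the previous month; 28 − 5 = 23 left.
May 1860 has 31 days; 31 − 23 = 8 → May 8, 1860.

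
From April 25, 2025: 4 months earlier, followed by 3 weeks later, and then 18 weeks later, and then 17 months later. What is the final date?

Counting back 4 months from April 25, 2025:
month 4 − 4 = 0, which is month 12 of year 2024 → December 2024.
Day 25 is valid in December, giving December 25, 2024.
Counting forward 3 weeks (= 21 days) from December 25, 2024:
December has 31 days, so 31 − 25 = 6 days remain after December 25, 2024; 21 − 6 = 15 left.
15 days into January 2025 → January 15, 2025.
Adding 18 weeks (= 126 days) from January 15, 2025:
January has 31 days, so 31 − 15 = 16 days remain after January 15, 2025; 126 − 16 = 110 left.
February 2025 has 28 days (2025 is not a leap year): 110 − 28 = 82 left.
March 2025 has 31 days: 82 − 31 = 51 left.
April 2025 has 30 days: 51 − 30 = 21 left.
21 days into May 2025 → May 21, 2025.
Counting forward 17 months from May 21, 2025:
month 5 + 17 = 22, which is month 10 of year 2026 → October 2026.
Day 21 is valid in October, giving October 21, 2026.

October 21, 2026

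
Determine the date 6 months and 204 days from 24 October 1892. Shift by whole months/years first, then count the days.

November 14, 1893

Counting forward 6 months and 204 days from October 24, 1892: first the month/year part, then the days.
month 10 + 6 = 16, which is month 4 of year 1893 → April 1893.
Day 24 is valid in April, giving April 24, 1893.
Now add 204 days from April 24, 1893.
April has 30 days, so 30 − 24 = 6 days remain after April 24, 1893; 204 − 6 = 198 left.
May 1893 has 31 days: 198 − 31 = 167 left.
June 1893 has 30 days: 167 − 30 = 137 left.
July 1893 has 31 days: 137 − 31 = 106 left.
August 1893 has 31 days: 106 − 31 = 75 left.
September 1893 has 30 days: 75 − 30 = 45 left.
October 1893 has 31 days: 45 − 31 = 14 left.
14 days into November 1893 → November 14, 1893.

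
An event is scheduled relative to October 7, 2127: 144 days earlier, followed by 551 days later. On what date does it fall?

November 17, 2128

Going back 144 days from October 7, 2127:
Going back 7 days from October 7, 2127 reaches the end of the previous month; 144 − 7 = 137 left.
September 2127 has 30 days: 137 − 30 = 107 left.
August 2127 has 31 days: 107 − 31 = 76 left.
July 2127 has 31 days: 76 − 31 = 45 left.
June 2127 has 30 days: 45 − 30 = 15 left.
May 2127 has 31 days; 31 − 15 = 16 → May 16, 2127.
Adding 551 days from May 16, 2127:
May has 31 days, so 31 − 16 = 15 days remain after May 16, 2127; 551 − 15 = 536 left.
June 2127 has 30 days: 536 − 30 = 506 left.
July 2127 has 31 days: 506 − 31 = 475 left.
August 2127 has 31 days: 475 − 31 = 444 left.
September 2127 has 30 days: 444 − 30 = 414 left.
October 2127 has 31 days: 414 − 31 = 383 left.
November 2127 has 30 days: 383 − 30 = 353 left.
December 2127 has 31 days: 353 − 31 = 322 left.
January 2128 has 31 days: 322 − 31 = 291 left.
February 2128 has 29 days (2128 is a leap year): 291 − 29 = 262 left.
March 2128 has 31 days: 262 − 31 = 231 left.
April 2128 has 30 days: 231 − 30 = 201 left.
May 2128 has 31 days: 201 − 31 = 170 left.
June 2128 has 30 days: 170 − 30 = 140 left.
July 2128 has 31 days: 140 − 31 = 109 left.
August 2128 has 31 days: 109 − 31 = 78 left.
September 2128 has 30 days: 78 − 30 = 48 left.
October 2128 has 31 days: 48 − 31 = 17 left.
17 days into November 2128 → November 17, 2128.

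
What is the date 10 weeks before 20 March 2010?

January 9, 2010

Subtracting 10 weeks = 70 days from March 20, 2010.
Going back 20 days from March 20, 2010 reaches the end of the previous month; 70 − 20 = 50 left.
February 2010 has 28 days (2010 is not a leap year): 50 − 28 = 22 left.
January 2010 has 31 days; 31 − 22 = 9 → January 9, 2010.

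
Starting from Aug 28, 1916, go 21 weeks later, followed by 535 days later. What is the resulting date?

July 11, 1918

Counting forward 21 weeks (= 147 days) from August 28, 1916:
August has 31 days, so 31 − 28 = 3 days remain after August 28, 1916; 147 − 3 = 144 left.
September 1916 has 30 days: 144 − 30 = 114 left.
October 1916 has 31 days: 114 − 31 = 83 left.
November 1916 has 30 days: 83 − 30 = 53 left.
December 1916 has 31 days: 53 − 31 = 22 left.
22 days into January 1917 → January 22, 1917.
Adding 535 days from January 22, 1917:
January has 31 days, so 31 − 22 = 9 days remain after January 22, 1917; 535 − 9 = 526 left.
February 1917 has 28 days (1917 is not a leap year): 526 − 28 = 498 left.
March 1917 has 31 days: 498 − 31 = 467 left.
April 1917 has 30 days: 467 − 30 = 437 left.
May 1917 has 31 days: 437 − 31 = 406 left.
June 1917 has 30 days: 406 − 30 = 376 left.
July 1917 has 31 days: 376 − 31 = 345 left.
August 1917 has 31 days: 345 − 31 = 314 left.
September 1917 has 30 days: 314 − 30 = 284 left.
October 1917 has 31 days: 284 − 31 = 253 left.
November 1917 has 30 days: 253 − 30 = 223 left.
December 1917 has 31 days: 223 − 31 = 192 left.
January 1918 has 31 days: 192 − 31 = 161 left.
February 1918 has 28 days (1918 is not a leap year): 161 − 28 = 133 left.
March 1918 has 31 days: 133 − 31 = 102 left.
April 1918 has 30 days: 102 − 30 = 72 left.
May 1918 has 31 days: 72 − 31 = 41 left.
June 1918 has 30 days: 41 − 30 = 11 left.
11 days into July 1918 → July 11, 1918.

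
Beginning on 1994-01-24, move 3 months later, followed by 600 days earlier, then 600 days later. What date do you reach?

Adding 3 months from January 24, 1994:
month 1 + 3 = 4 → April 1994.
Day 24 is valid in April, giving April 24, 1994.
Subtracting 600 days from April 24, 1994:
Going back 24 days from April 24, 1994 reaches the end of the previous month; 600 − 24 = 576 left.
March 1994 has 31 days: 576 − 31 = 545 left.
February 1994 has 28 days (1994 is not a leap year): 545 − 28 = 517 left.
January 1994 has 31 days: 517 − 31 = 486 left.
December 1993 has 31 days: 486 − 31 = 455 left.
November 1993 has 30 days: 455 − 30 = 425 left.
October 1993 has 31 days: 425 − 31 = 394 left.
September 1993 has 30 days: 394 − 30 = 364 left.
August 1993 has 31 days: 364 − 31 = 333 left.
July 1993 has 31 days: 333 − 31 = 302 left.
June 1993 has 30 days: 302 − 30 = 272 left.
May 1993 has 31 days: 272 − 31 = 241 left.
April 1993 has 30 days: 241 − 30 = 211 left.
March 1993 has 31 days: 211 − 31 = 180 left.
February 1993 has 28 days (1993 is not a leap year): 180 − 28 = 152 left.
January 1993 has 31 days: 152 − 31 = 121 left.
December 1992 has 31 days: 121 − 31 = 90 left.
November 1992 has 30 days: 90 − 30 = 60 left.
October 1992 has 31 days: 60 − 31 = 29 left.
September 1992 has 30 days; 30 − 29 = 1 → September 1, 1992.
Advancing 600 days from September 1, 1992:
September has 30 days, so 30 − 1 = 29 days remain after September 1, 1992; 600 − 29 = 571 left.
October 1992 has 31 days: 571 − 31 = 540 left.
November 1992 has 30 days: 540 − 30 = 510 left.
December 1992 has 31 days: 510 − 31 = 479 left.
January 1993 has 31 days: 479 − 31 = 448 left.
February 1993 has 28 days (1993 is not a leap year): 448 − 28 = 420 left.
March 1993 has 31 days: 420 − 31 = 389 left.
April 1993 has 30 days: 389 − 30 = 359 left.
May 1993 has 31 days: 359 − 31 = 328 left.
June 1993 has 30 days: 328 − 30 = 298 left.
July 1993 has 31 days: 298 − 31 = 267 left.
August 1993 has 31 days: 267 − 31 = 236 left.
September 1993 has 30 days: 236 − 30 = 206 left.
October 1993 has 31 days: 206 − 31 = 175 left.
November 1993 has 30 days: 175 − 30 = 145 left.
December 1993 has 31 days: 145 − 31 = 114 left.
January 1994 has 31 days: 114 − 31 = 83 left.
February 1994 has 28 days (1994 is not a leap year): 83 − 28 = 55 left.
March 1994 has 31 days: 55 − 31 = 24 left.
24 days into April 1994 → April 24, 1994.

April 24, 1994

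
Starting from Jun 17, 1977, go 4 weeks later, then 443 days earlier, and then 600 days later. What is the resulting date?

December 19, 1977

Advancing 4 weeks (= 28 days) from June 17, 1977:
June has 30 days, so 30 − 17 = 13 days remain after June 17, 1977; 28 − 13 = 15 left.
15 days into July 1977 → July 15, 1977.
Counting back 443 days from July 15, 1977:
Going back 15 days from July 15, 1977 reaches the end of the previous month; 443 − 15 = 428 left.
June 1977 has 30 days: 428 − 30 = 398 left.
May 1977 has 31 days: 398 − 31 = 367 left.
April 1977 has 30 days: 367 − 30 = 337 left.
March 1977 has 31 days: 337 − 31 = 306 left.
February 1977 has 28 days (1977 is not a leap year): 306 − 28 = 278 left.
January 1977 has 31 days: 278 − 31 = 247 left.
December 1976 has 31 days: 247 − 31 = 216 left.
November 1976 has 30 days: 216 − 30 = 186 left.
October 1976 has 31 days: 186 − 31 = 155 left.
September 1976 has 30 days: 155 − 30 = 125 left.
August 1976 has 31 days: 125 − 31 = 94 left.
July 1976 has 31 days: 94 − 31 = 63 left.
June 1976 has 30 days: 63 − 30 = 33 left.
May 1976 has 31 days: 33 − 31 = 2 left.
April 1976 has 30 days; 30 − 2 = 28 → April 28, 1976.
Counting forward 600 days from April 28, 1976:
April has 30 days, so 30 − 28 = 2 days remain after April 28, 1976; 600 − 2 = 598 left.
May 1976 has 31 days: 598 − 31 = 567 left.
June 1976 has 30 days: 567 − 30 = 537 left.
July 1976 has 31 days: 537 − 31 = 506 left.
August 1976 has 31 days: 506 − 31 = 475 left.
September 1976 has 30 days: 475 − 30 = 445 left.
October 1976 has 31 days: 445 − 31 = 414 left.
November 1976 has 30 days: 414 − 30 = 384 left.
December 1976 has 31 days: 384 − 31 = 353 left.
January 1977 has 31 days: 353 − 31 = 322 left.
February 1977 has 28 days (1977 is not a leap year): 322 − 28 = 294 left.
March 1977 has 31 days: 294 − 31 = 263 left.
April 1977 has 30 days: 263 − 30 = 233 left.
May 1977 has 31 days: 233 − 31 = 202 left.
June 1977 has 30 days: 202 − 30 = 172 left.
July 1977 has 31 days: 172 − 31 = 141 left.
August 1977 has 31 days: 141 − 31 = 110 left.
September 1977 has 30 days: 110 − 30 = 80 left.
October 1977 has 31 days: 80 − 31 = 49 left.
November 1977 has 30 days: 49 − 30 = 19 left.
19 days into December 1977 → December 19, 1977.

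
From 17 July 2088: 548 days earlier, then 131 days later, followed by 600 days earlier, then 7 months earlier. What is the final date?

March 4, 2085

Counting back 548 days from July 17, 2088:
Going back 17 days from July 17, 2088 reaches the end of the previous month; 548 − 17 = 531 left.
June 2088 has 30 days: 531 − 30 = 501 left.
May 2088 has 31 days: 501 − 31 = 470 left.
April 2088 has 30 days: 470 − 30 = 440 left.
March 2088 has 31 days: 440 − 31 = 409 left.
February 2088 has 29 days (2088 is a leap year): 409 − 29 = 380 left.
January 2088 has 31 days: 380 − 31 = 349 left.
December 2087 has 31 days: 349 − 31 = 318 left.
November 2087 has 30 days: 318 − 30 = 288 left.
October 2087 has 31 days: 288 − 31 = 257 left.
September 2087 has 30 days: 257 − 30 = 227 left.
August 2087 has 31 days: 227 − 31 = 196 left.
July 2087 has 31 days: 196 − 31 = 165 left.
June 2087 has 30 days: 165 − 30 = 135 left.
May 2087 has 31 days: 135 − 31 = 104 left.
April 2087 has 30 days: 104 − 30 = 74 left.
March 2087 has 31 days: 74 − 31 = 43 left.
February 2087 has 28 days (2087 is not a leap year): 43 − 28 = 15 left.
January 2087 has 31 days; 31 − 15 = 16 → January 16, 2087.
Advancing 131 days from January 16, 2087:
January has 31 days, so 31 − 16 = 15 days remain after January 16, 2087; 131 − 15 = 116 left.
February 2087 has 28 days (2087 is not a leap year): 116 − 28 = 88 left.
March 2087 has 31 days: 88 − 31 = 57 left.
April 2087 has 30 days: 57 − 30 = 27 left.
27 days into May 2087 → May 27, 2087.
Going back 600 days from May 27, 2087:
Going back 27 days from May 27, 2087 reaches the end of the previous month; 600 − 27 = 573 left.
April 2087 has 30 days: 573 − 30 = 543 left.
March 2087 has 31 days: 543 − 31 = 512 left.
February 2087 has 28 days (2087 is not a leap year): 512 − 28 = 484 left.
January 2087 has 31 days: 484 − 31 = 453 left.
December 2086 has 31 days: 453 − 31 = 422 left.
November 2086 has 30 days: 422 − 30 = 392 left.
October 2086 has 31 days: 392 − 31 = 361 left.
September 2086 has 30 days: 361 − 30 = 331 left.
August 2086 has 31 days: 331 − 31 = 300 left.
July 2086 has 31 days: 300 − 31 = 269 left.
June 2086 has 30 days: 269 − 30 = 239 left.
May 2086 has 31 days: 239 − 31 = 208 left.
April 2086 has 30 days: 208 − 30 = 178 left.
March 2086 has 31 days: 178 − 31 = 147 left.
February 2086 has 28 days (2086 is not a leap year): 147 − 28 = 119 left.
January 2086 has 31 days: 119 − 31 = 88 left.
December 2085 has 31 days: 88 − 31 = 57 left.
November 2085 has 30 days: 57 − 30 = 27 left.
October 2085 has 31 days; 31 − 27 = 4 → October 4, 2085.
Counting back 7 months from October 4, 2085:
month 10 − 7 = 3 → March 2085.
Day 4 is valid in March, giving March 4, 2085.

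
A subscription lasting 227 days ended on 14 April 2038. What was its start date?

Going back 227 days from April 14, 2038.
Going back 14 days from April 14, 2038 reaches the end of the previous month; 227 − 14 = 213 left.
March 2038 has 31 days: 213 − 31 = 182 left.
February 2038 has 28 days (2038 is not a leap year): 182 − 28 = 154 left.
January 2038 has 31 days: 154 − 31 = 123 left.
December 2037 has 31 days: 123 − 31 = 92 left.
November 2037 has 30 days: 92 − 30 = 62 left.
October 2037 has 31 days: 62 − 31 = 31 left.
September 2037 has 30 days: 31 − 30 = 1 left.
August 2037 has 31 days; 31 − 1 = 30 → August 30, 2037.

August 30, 2037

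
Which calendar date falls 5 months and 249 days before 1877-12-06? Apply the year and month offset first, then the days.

October 30, 1876

Subtracting 5 months and 249 days from December 6, 1877: first the month/year part, then the days.
month 12 − 5 = 7 → July 1877.
Day 6 is valid in July, giving July 6, 1877.
Now subtract 249 days from July 6, 1877.
Going back 6 days from July 6, 1877 reaches the end of the previous month; 249 − 6 = 243 left.
June 1877 has 30 days: 243 − 30 = 213 left.
May 1877 has 31 days: 213 − 31 = 182 left.
April 1877 has 30 days: 182 − 30 = 152 left.
March 1877 has 31 days: 152 − 31 = 121 left.
February 1877 has 28 days (1877 is not a leap year): 121 − 28 = 93 left.
January 1877 has 31 days: 93 − 31 = 62 left.
December 1876 has 31 days: 62 − 31 = 31 left.
November 1876 has 30 days: 31 − 30 = 1 left.
October 1876 has 31 days; 31 − 1 = 30 → October 30, 1876.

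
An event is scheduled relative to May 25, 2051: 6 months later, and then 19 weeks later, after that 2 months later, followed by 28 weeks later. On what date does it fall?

Advancing 6 months from May 25, 2051:
month 5 + 6 = 11 → November 2051.
Day 25 is valid in November, giving November 25, 2051.
Adding 19 weeks (= 133 days) from November 25, 2051:
November has 30 days, so 30 − 25 = 5 days remain after November 25, 2051; 133 − 5 = 128 left.
December 2051 has 31 days: 128 − 31 = 97 left.
January 2052 has 31 days: 97 − 31 = 66 left.
February 2052 has 29 days (2052 is a leap year): 66 − 29 = 37 left.
March 2052 has 31 days: 37 − 31 = 6 left.
6 days into April 2052 → April 6, 2052.
Adding 2 months from April 6, 2052:
month 4 + 2 = 6 → June 2052.
Day 6 is valid in June, giving June 6, 2052.
Advancing 28 weeks (= 196 days) from June 6, 2052:
June has 30 days, so 30 − 6 = 24 days remain after June 6, 2052; 196 − 24 = 172 left.
July 2052 has 31 days: 172 − 31 = 141 left.
August 2052 has 31 days: 141 − 31 = 110 left.
September 2052 has 30 days: 110 − 30 = 80 left.
October 2052 has 31 days: 80 − 31 = 49 left.
November 2052 has 30 days: 49 − 30 = 19 left.
19 days into December 2052 → December 19, 2052.

December 19, 2052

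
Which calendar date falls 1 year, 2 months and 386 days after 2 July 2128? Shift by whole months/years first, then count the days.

September 23, 2130

Adding 1 year, 2 months and 386 days from July 2, 2128: first the month/year part, then the days.
+1 year → 2129; month 7 + 2 = 9 → September 2129.
Day 2 is valid in September, giving September 2, 2129.
Now add 386 days from September 2, 2129.
September has 30 days, so 30 − 2 = 28 days remain after September 2, 2129; 386 − 28 = 358 left.
October 2129 has 31 days: 358 − 31 = 327 left.
November 2129 has 30 days: 327 − 30 = 297 left.
December 2129 has 31 days: 297 − 31 = 266 left.
January 2130 has 31 days: 266 − 31 = 235 left.
February 2130 has 28 days (2130 is not a leap year): 235 − 28 = 207 left.
March 2130 has 31 days: 207 − 31 = 176 left.
April 2130 has 30 days: 176 − 30 = 146 left.
May 2130 has 31 days: 146 − 31 = 115 left.
June 2130 has 30 days: 115 − 30 = 85 left.
July 2130 has 31 days: 85 − 31 = 54 left.
August 2130 has 31 days: 54 − 31 = 23 left.
23 days into September 2130 → September 23, 2130.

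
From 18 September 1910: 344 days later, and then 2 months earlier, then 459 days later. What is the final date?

September 29, 1912

Adding 344 days from September 18, 1910:
September has 30 days, so 30 − 18 = 12 days remain after September 18, 1910; 344 − 12 = 332 left.
October 1910 has 31 days: 332 − 31 = 301 left.
November 1910 has 30 days: 301 − 30 = 271 left.
December 1910 has 31 days: 271 − 31 = 240 left.
January 1911 has 31 days: 240 − 31 = 209 left.
February 1911 has 28 days (1911 is not a leap year): 209 − 28 = 181 left.
March 1911 has 31 days: 181 − 31 = 150 left.
April 1911 has 30 days: 150 − 30 = 120 left.
May 1911 has 31 days: 120 − 31 = 89 left.
June 1911 has 30 days: 89 − 30 = 59 left.
July 1911 has 31 days: 59 − 31 = 28 left.
28 days into August 1911 → August 28, 1911.
Going back 2 months from August 28, 1911:
month 8 − 2 = 6 → June 1911.
Day 28 is valid in June, giving June 28, 1911.
Adding 459 days from June 28, 1911:
June has 30 days, so 30 − 28 = 2 days remain after June 28, 1911; 459 − 2 = 457 left.
July 1911 has 31 days: 457 − 31 = 426 left.
August 1911 has 31 days: 426 − 31 = 395 left.
September 1911 has 30 days: 395 − 30 = 365 left.
October 1911 has 31 days: 365 − 31 = 334 left.
November 1911 has 30 days: 334 − 30 = 304 left.
December 1911 has 31 days: 304 − 31 = 273 left.
January 1912 has 31 days: 273 − 31 = 242 left.
February 1912 has 29 days (1912 is a leap year): 242 − 29 = 213 left.
March 1912 has 31 days: 213 − 31 = 182 left.
April 1912 has 30 days: 182 − 30 = 152 left.
May 1912 has 31 days: 152 − 31 = 121 left.
June 1912 has 30 days: 121 − 30 = 91 left.
July 1912 has 31 days: 91 − 31 = 60 left.
August 1912 has 31 days: 60 − 31 = 29 left.
29 days into September 1912 → September 29, 1912.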